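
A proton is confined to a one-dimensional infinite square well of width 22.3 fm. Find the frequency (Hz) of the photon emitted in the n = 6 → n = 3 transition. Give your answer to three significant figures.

f = 2.69×10^21 Hz

E_1 = h²/(8m_pL²) = 6.596×10^-14 J and ΔE = (6² − 3²)E_1 = 1.781×10^-12 J.
f = ΔE/h = 1.781×10^-12/6.626×10^-34 = 2.69×10^21 Hz.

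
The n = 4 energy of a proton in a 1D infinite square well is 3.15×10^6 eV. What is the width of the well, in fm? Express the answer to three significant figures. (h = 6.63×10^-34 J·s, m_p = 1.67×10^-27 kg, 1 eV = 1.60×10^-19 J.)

From E_n = n²h²/(8m_pL²), L = n·h/√(8m_pE_n).
E_4 = 3.15×10^6 eV = 5.040×10^-13 J, so L = 4·6.63×10^-34/√(8·1.67×10^-27·5.040×10^-13) = 3.23×10^-14 m = 32.3 fm.

L = 32.3 fm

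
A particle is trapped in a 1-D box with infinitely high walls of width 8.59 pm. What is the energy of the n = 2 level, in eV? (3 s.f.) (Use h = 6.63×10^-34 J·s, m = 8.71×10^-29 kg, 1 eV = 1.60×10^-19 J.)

E_2 = 214 eV

For an infinite well E_n = n²h²/(8mL²), so E_1 = h²/(8mL²) = (6.63×10^-34)²/(8·8.71×10^-29·(8.59×10^-12 m)²) = 8.549×10^-18 J.
Then E_2 = 2²·E_1 = 4·8.549×10^-18 J = 3.420×10^-17 J.
Converting, E_2 = 3.420×10^-17 J / (1.60×10^-19 J/eV) = 214 eV.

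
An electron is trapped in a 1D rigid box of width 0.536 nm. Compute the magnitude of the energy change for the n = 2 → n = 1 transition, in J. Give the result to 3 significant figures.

|ΔE| = 6.29×10^-19 J

E_1 = h²/(8m_eL²) = 2.097×10^-19 J.
|ΔE| = |2² − 1²|·E_1 = 3·2.097×10^-19 J = 6.29×10^-19 J.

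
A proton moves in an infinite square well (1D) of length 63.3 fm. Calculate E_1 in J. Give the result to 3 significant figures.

E_1 = 8.19×10^-15 J

For an infinite well E_n = n²h²/(8m_pL²), so E_1 = h²/(8m_pL²) = (6.626×10^-34)²/(8·1.673×10^-27·(6.33×10^-14 m)²) = 8.187×10^-15 J.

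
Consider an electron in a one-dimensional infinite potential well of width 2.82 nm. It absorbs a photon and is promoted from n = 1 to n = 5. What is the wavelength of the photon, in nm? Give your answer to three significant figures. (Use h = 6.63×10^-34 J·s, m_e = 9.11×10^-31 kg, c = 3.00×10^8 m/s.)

λ = 1.09×10^3 nm

E_1 = h²/(8m_eL²) = 7.584×10^-21 J, so ΔE = (5² − 1²)E_1 = 1.820×10^-19 J.
λ = hc/ΔE = (6.63×10^-34·3.00×10^8)/1.820×10^-19 = 1.09×10^-6 m = 1.09×10^3 nm.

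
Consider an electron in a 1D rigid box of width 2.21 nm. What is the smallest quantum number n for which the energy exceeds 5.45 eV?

n = 9

E_1 = h²/(8m_eL²) = 1.234×10^-20 J = 0.07703 eV.
Need n² > 5.45/0.07703 = 70.75, i.e. n > 8.411.
The smallest integer satisfying this is n = 9.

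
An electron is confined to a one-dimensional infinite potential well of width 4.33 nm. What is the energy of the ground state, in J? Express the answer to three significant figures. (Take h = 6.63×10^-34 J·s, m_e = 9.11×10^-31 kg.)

For an infinite well E_n = n²h²/(8m_eL²), so E_1 = h²/(8m_eL²) = (6.63×10^-34)²/(8·9.11×10^-31·(4.33×10^-9 m)²) = 3.217×10^-21 J.

E_1 = 3.22×10^-21 J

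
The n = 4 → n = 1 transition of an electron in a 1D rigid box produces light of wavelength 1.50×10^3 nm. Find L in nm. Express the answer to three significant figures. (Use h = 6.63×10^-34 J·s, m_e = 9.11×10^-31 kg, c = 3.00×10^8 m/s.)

The photon carries ΔE = hc/λ = 6.63×10^-34·3.00×10^8/1.50×10^-6 m = 1.326×10^-19 J.
Since ΔE = (4² − 1²)E_1, E_1 = 8.840×10^-21 J, and L = h/√(8m_eE_1) = 2.61×10^-9 m = 2.61 nm.

L = 2.61 nm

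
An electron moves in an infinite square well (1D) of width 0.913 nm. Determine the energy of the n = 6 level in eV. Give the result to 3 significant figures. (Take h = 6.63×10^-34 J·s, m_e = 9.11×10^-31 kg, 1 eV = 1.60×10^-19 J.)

For an infinite well E_n = n²h²/(8m_eL²), so E_1 = h²/(8m_eL²) = (6.63×10^-34)²/(8·9.11×10^-31·(9.13×10^-10 m)²) = 7.236×10^-20 J.
Then E_6 = 6²·E_1 = 36·7.236×10^-20 J = 2.605×10^-18 J.
Converting, E_6 = 2.605×10^-18 J / (1.60×10^-19 J/eV) = 16.3 eV.

E_6 = 16.3 eV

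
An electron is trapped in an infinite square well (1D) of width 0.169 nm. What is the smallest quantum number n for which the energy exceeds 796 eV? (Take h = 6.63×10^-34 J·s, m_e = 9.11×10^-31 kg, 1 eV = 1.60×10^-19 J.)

n = 8

E_1 = h²/(8m_eL²) = 2.112×10^-18 J = 13.20 eV.
Need n² > 796/13.20 = 60.30, i.e. n > 7.765.
The smallest integer satisfying this is n = 8.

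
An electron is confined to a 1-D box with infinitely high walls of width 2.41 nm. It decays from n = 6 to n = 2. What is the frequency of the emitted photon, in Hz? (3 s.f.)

E_1 = h²/(8m_eL²) = 1.037×10^-20 J and ΔE = (6² − 2²)E_1 = 3.318×10^-19 J.
f = ΔE/h = 3.318×10^-19/6.626×10^-34 = 5.01×10^14 Hz.

f = 5.01×10^14 Hz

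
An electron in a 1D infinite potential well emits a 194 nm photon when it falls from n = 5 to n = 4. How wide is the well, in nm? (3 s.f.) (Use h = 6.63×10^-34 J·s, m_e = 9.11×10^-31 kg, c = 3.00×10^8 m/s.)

L = 0.728 nm

The photon carries ΔE = hc/λ = 6.63×10^-34·3.00×10^8/1.94×10^-7 m = 1.025×10^-18 J.
Since ΔE = (5² − 4²)E_1, E_1 = 1.139×10^-19 J, and L = h/√(8m_eE_1) = 7.28×10^-10 m = 0.728 nm.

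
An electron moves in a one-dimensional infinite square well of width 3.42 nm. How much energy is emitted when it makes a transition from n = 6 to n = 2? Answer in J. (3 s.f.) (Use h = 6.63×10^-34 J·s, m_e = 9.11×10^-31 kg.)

|ΔE| = 1.65×10^-19 J

E_1 = h²/(8m_eL²) = 5.157×10^-21 J.
|ΔE| = |6² − 2²|·E_1 = 32·5.157×10^-21 J = 1.65×10^-19 J.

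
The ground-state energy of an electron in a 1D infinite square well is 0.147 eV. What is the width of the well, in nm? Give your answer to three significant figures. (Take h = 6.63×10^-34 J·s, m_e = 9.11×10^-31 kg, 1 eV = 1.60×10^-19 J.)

From E_n = n²h²/(8m_eL²), L = n·h/√(8m_eE_n).
E_1 = 0.147 eV = 2.352×10^-20 J, so L = 1·6.63×10^-34/√(8·9.11×10^-31·2.352×10^-20) = 1.60×10^-9 m = 1.60 nm.

L = 1.60 nm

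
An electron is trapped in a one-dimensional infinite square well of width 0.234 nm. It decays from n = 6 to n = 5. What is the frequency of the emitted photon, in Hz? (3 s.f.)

E_1 = h²/(8m_eL²) = 1.100×10^-18 J and ΔE = (6² − 5²)E_1 = 1.210×10^-17 J.
f = ΔE/h = 1.210×10^-17/6.626×10^-34 = 1.83×10^16 Hz.

f = 1.83×10^16 Hz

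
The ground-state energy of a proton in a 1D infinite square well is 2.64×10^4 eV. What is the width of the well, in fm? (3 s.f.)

L = 88.1 fm

From E_n = n²h²/(8m_pL²), L = n·h/√(8m_pE_n).
E_1 = 2.64×10^4 eV = 4.229×10^-15 J, so L = 1·6.626×10^-34/√(8·1.673×10^-27·4.229×10^-15) = 8.81×10^-14 m = 88.1 fm.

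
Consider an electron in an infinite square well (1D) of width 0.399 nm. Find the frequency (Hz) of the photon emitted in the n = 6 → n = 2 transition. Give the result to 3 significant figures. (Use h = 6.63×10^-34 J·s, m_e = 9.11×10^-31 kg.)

f = 1.83×10^16 Hz

E_1 = h²/(8m_eL²) = 3.789×10^-19 J and ΔE = (6² − 2²)E_1 = 1.212×10^-17 J.
f = ΔE/h = 1.212×10^-17/6.63×10^-34 = 1.83×10^16 Hz.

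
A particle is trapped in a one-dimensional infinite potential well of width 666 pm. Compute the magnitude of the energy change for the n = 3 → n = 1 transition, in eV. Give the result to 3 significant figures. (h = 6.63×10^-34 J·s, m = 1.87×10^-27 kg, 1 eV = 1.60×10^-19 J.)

E_1 = h²/(8mL²) = 6.624×10^-23 J.
|ΔE| = |3² − 1²|·E_1 = 8·6.624×10^-23 J = 5.299×10^-22 J = 0.00331 eV.

|ΔE| = 0.00331 eV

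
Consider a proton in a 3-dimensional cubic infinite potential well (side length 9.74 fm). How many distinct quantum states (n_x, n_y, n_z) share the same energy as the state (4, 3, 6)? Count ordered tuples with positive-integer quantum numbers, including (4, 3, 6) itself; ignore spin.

degeneracy = 6

The level has n_x² + n_y² + n_z² = 61. The ordered positive-integer solutions are (3, 4, 6), (3, 6, 4), (4, 3, 6), (4, 6, 3), (6, 3, 4), (6, 4, 3).
That gives 6 states.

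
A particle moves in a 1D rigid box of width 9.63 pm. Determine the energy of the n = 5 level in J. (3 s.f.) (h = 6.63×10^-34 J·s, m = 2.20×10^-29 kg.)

E_5 = 6.73×10^-16 J

For an infinite well E_n = n²h²/(8mL²), so E_1 = h²/(8mL²) = (6.63×10^-34)²/(8·2.20×10^-29·(9.63×10^-12 m)²) = 2.693×10^-17 J.
Then E_5 = 5²·E_1 = 25·2.693×10^-17 J = 6.73×10^-16 J.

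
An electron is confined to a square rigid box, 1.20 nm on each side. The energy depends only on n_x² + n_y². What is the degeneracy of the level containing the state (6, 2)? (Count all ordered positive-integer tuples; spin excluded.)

degeneracy = 2

The level has n_x² + n_y² = 40. The ordered positive-integer solutions are (2, 6), (6, 2).
That gives 2 states.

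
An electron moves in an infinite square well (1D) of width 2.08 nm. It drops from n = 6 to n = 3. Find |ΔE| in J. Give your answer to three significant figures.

|ΔE| = 3.76×10^-19 J

E_1 = h²/(8m_eL²) = 1.393×10^-20 J.
|ΔE| = |6² − 3²|·E_1 = 27·1.393×10^-20 J = 3.76×10^-19 J.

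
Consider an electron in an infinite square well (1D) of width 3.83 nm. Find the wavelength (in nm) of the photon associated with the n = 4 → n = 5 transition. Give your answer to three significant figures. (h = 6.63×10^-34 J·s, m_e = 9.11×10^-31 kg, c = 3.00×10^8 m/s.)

E_1 = h²/(8m_eL²) = 4.112×10^-21 J, so ΔE = (5² − 4²)E_1 = 3.701×10^-20 J.
λ = hc/ΔE = (6.63×10^-34·3.00×10^8)/3.701×10^-20 = 5.37×10^-6 m = 5.37×10^3 nm.

λ = 5.37×10^3 nm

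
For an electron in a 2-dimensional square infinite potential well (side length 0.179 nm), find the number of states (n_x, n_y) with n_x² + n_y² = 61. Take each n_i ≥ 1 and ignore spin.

degeneracy = 2

The level has n_x² + n_y² = 61. The ordered positive-integer solutions are (5, 6), (6, 5).
That gives 2 states.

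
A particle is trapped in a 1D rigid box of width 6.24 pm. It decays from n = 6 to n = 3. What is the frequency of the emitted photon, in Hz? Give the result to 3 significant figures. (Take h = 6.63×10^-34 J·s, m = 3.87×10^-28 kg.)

f = 1.48×10^17 Hz

E_1 = h²/(8mL²) = 3.646×10^-18 J and ΔE = (6² − 3²)E_1 = 9.844×10^-17 J.
f = ΔE/h = 9.844×10^-17/6.63×10^-34 = 1.48×10^17 Hz.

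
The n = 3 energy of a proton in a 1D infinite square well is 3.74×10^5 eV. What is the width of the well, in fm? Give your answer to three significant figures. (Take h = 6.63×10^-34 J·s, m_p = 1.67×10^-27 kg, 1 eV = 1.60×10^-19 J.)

L = 70.3 fm

From E_n = n²h²/(8m_pL²), L = n·h/√(8m_pE_n).
E_3 = 3.74×10^5 eV = 5.984×10^-14 J, so L = 3·6.63×10^-34/√(8·1.67×10^-27·5.984×10^-14) = 7.03×10^-14 m = 70.3 fm.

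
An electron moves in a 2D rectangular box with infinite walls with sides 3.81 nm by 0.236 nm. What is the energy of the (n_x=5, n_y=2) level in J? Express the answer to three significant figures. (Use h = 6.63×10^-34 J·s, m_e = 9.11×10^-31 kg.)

E = 4.44×10^-18 J

For a 2D rectangular well E = (h²/8m_e)·Σ n_i²/L_i² = (6.63×10^-34)²/(8·9.11×10^-31) · [5²/(3.81 nm)² + 2²/(0.236 nm)²].
Evaluating gives E = 4.44×10^-18 J.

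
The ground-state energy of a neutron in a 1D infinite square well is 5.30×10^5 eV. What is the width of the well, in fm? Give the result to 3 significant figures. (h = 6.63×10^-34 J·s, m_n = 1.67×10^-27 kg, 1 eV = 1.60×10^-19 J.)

From E_n = n²h²/(8m_nL²), L = n·h/√(8m_nE_n).
E_1 = 5.30×10^5 eV = 8.480×10^-14 J, so L = 1·6.63×10^-34/√(8·1.67×10^-27·8.480×10^-14) = 1.97×10^-14 m = 19.7 fm.

L = 19.7 fm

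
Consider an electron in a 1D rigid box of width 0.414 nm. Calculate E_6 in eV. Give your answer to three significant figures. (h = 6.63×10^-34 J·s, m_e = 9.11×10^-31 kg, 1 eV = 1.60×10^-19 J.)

E_6 = 79.2 eV

For an infinite well E_n = n²h²/(8m_eL²), so E_1 = h²/(8m_eL²) = (6.63×10^-34)²/(8·9.11×10^-31·(4.14×10^-10 m)²) = 3.519×10^-19 J.
Then E_6 = 6²·E_1 = 36·3.519×10^-19 J = 1.267×10^-17 J.
Converting, E_6 = 1.267×10^-17 J / (1.60×10^-19 J/eV) = 79.2 eV.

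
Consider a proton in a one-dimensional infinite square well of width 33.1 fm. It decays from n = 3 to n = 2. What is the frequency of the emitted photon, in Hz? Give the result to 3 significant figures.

E_1 = h²/(8m_pL²) = 2.994×10^-14 J and ΔE = (3² − 2²)E_1 = 1.497×10^-13 J.
f = ΔE/h = 1.497×10^-13/6.626×10^-34 = 2.26×10^20 Hz.

f = 2.26×10^20 Hz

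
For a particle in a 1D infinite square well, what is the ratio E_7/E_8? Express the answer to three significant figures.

E_n ∝ n², so E_7/E_8 = 7²/8² = 49/64 = 0.766.

0.766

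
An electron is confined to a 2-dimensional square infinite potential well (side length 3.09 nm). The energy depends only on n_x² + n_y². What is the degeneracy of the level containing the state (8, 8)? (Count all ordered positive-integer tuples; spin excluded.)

degeneracy = 1

The level has n_x² + n_y² = 128. The ordered positive-integer solutions are (8, 8).
That gives 1 state.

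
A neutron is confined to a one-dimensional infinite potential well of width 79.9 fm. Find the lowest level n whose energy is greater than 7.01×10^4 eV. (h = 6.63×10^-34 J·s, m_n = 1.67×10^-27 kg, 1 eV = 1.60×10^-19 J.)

n = 2

E_1 = h²/(8m_nL²) = 5.154×10^-15 J = 3.221×10^4 eV.
Need n² > 7.01×10^4/3.221×10^4 = 2.176, i.e. n > 1.475.
The smallest integer satisfying this is n = 2.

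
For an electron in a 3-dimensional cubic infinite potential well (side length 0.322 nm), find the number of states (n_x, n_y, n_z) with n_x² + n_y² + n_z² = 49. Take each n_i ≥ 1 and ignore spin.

The level has n_x² + n_y² + n_z² = 49. The ordered positive-integer solutions are (2, 3, 6), (2, 6, 3), (3, 2, 6), (3, 6, 2), (6, 2, 3), (6, 3, 2).
That gives 6 states.

degeneracy = 6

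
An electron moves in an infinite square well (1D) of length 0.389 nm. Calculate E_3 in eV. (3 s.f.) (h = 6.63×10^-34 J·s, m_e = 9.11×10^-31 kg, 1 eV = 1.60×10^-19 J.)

For an infinite well E_n = n²h²/(8m_eL²), so E_1 = h²/(8m_eL²) = (6.63×10^-34)²/(8·9.11×10^-31·(3.89×10^-10 m)²) = 3.986×10^-19 J.
Then E_3 = 3²·E_1 = 9·3.986×10^-19 J = 3.587×10^-18 J.
Converting, E_3 = 3.587×10^-18 J / (1.60×10^-19 J/eV) = 22.4 eV.

E_3 = 22.4 eV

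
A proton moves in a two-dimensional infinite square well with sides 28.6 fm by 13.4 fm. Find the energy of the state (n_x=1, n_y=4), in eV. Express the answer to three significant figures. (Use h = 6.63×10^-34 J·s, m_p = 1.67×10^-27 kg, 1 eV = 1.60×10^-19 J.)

E = 1.86×10^7 eV

For a 2D rectangular well E = (h²/8m_p)·Σ n_i²/L_i² = (6.63×10^-34)²/(8·1.67×10^-27) · [1²/(28.6 fm)² + 4²/(13.4 fm)²].
Evaluating gives E = 2.972×10^-12 J = 1.86×10^7 eV.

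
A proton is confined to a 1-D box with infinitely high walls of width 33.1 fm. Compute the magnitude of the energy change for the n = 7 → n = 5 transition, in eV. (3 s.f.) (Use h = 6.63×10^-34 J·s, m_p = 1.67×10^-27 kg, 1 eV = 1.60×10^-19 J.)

E_1 = h²/(8m_pL²) = 3.003×10^-14 J.
|ΔE| = |7² − 5²|·E_1 = 24·3.003×10^-14 J = 7.207×10^-13 J = 4.50×10^6 eV.

|ΔE| = 4.50×10^6 eV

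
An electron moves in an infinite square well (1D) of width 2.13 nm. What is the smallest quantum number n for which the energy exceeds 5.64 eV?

E_1 = h²/(8m_eL²) = 1.328×10^-20 J = 0.08290 eV.
Need n² > 5.64/0.08290 = 68.03, i.e. n > 8.248.
The smallest integer satisfying this is n = 9.

n = 9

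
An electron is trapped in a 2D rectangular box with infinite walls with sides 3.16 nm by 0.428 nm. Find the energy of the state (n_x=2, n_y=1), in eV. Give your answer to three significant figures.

E = 2.20 eV

For a 2D rectangular well E = (h²/8m_e)·Σ n_i²/L_i² = (6.626×10^-34)²/(8·9.109×10^-31) · [2²/(3.16 nm)² + 1²/(0.428 nm)²].
Evaluating gives E = 3.530×10^-19 J = 2.20 eV.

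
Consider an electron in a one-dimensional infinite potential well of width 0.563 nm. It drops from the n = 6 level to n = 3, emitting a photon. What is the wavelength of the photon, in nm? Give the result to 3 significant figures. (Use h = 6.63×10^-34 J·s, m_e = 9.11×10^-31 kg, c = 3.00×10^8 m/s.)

λ = 38.7 nm

E_1 = h²/(8m_eL²) = 1.903×10^-19 J, so ΔE = (6² − 3²)E_1 = 5.138×10^-18 J.
λ = hc/ΔE = (6.63×10^-34·3.00×10^8)/5.138×10^-18 = 3.87×10^-8 m = 38.7 nm.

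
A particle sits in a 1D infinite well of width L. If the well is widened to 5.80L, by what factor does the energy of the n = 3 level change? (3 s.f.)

0.0297

E_n ∝ 1/L², so the energy scales by 1/5.80² = 0.0297.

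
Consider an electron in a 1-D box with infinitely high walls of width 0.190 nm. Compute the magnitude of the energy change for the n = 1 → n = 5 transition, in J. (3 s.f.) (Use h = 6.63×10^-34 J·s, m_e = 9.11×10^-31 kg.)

E_1 = h²/(8m_eL²) = 1.671×10^-18 J.
|ΔE| = |1² − 5²|·E_1 = 24·1.671×10^-18 J = 4.01×10^-17 J.

|ΔE| = 4.01×10^-17 J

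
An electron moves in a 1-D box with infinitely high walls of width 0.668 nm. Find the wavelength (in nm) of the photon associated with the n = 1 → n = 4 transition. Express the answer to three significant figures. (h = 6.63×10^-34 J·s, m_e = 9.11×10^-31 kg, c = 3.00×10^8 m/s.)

λ = 98.1 nm

E_1 = h²/(8m_eL²) = 1.352×10^-19 J, so ΔE = (4² − 1²)E_1 = 2.028×10^-18 J.
λ = hc/ΔE = (6.63×10^-34·3.00×10^8)/2.028×10^-18 = 9.81×10^-8 m = 98.1 nm.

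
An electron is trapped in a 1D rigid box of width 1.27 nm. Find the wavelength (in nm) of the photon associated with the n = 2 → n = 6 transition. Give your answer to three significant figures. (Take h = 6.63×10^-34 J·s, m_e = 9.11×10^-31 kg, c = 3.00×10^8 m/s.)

E_1 = h²/(8m_eL²) = 3.739×10^-20 J, so ΔE = (6² − 2²)E_1 = 1.196×10^-18 J.
λ = hc/ΔE = (6.63×10^-34·3.00×10^8)/1.196×10^-18 = 1.66×10^-7 m = 166 nm.

λ = 166 nm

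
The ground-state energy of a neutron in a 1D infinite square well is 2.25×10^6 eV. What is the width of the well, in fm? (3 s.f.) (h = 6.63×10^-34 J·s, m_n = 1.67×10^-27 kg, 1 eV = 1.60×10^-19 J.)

L = 9.56 fm

From E_n = n²h²/(8m_nL²), L = n·h/√(8m_nE_n).
E_1 = 2.25×10^6 eV = 3.600×10^-13 J, so L = 1·6.63×10^-34/√(8·1.67×10^-27·3.600×10^-13) = 9.56×10^-15 m = 9.56 fm.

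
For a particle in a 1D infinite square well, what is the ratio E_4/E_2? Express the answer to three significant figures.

4.00

E_n ∝ n², so E_4/E_2 = 4²/2² = 16/4 = 4.00.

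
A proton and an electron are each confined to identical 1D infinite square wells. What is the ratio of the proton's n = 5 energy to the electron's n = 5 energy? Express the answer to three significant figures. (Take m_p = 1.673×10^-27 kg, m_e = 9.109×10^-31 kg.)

5.44×10^-4

E_n ∝ 1/m at fixed n and L, so the ratio is m_e/m_p = 9.109×10^-31/1.673×10^-27 = 5.44×10^-4.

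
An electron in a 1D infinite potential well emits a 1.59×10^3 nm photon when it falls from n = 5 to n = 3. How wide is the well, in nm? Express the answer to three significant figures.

L = 2.78 nm

The photon carries ΔE = hc/λ = 6.626×10^-34·2.998×10^8/1.59×10^-6 m = 1.249×10^-19 J.
Since ΔE = (5² − 3²)E_1, E_1 = 7.806×10^-21 J, and L = h/√(8m_eE_1) = 2.78×10^-9 m = 2.78 nm.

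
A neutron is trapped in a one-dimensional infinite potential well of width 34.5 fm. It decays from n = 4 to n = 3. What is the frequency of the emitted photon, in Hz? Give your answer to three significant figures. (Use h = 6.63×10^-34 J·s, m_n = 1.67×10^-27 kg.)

E_1 = h²/(8m_nL²) = 2.764×10^-14 J and ΔE = (4² − 3²)E_1 = 1.935×10^-13 J.
f = ΔE/h = 1.935×10^-13/6.63×10^-34 = 2.92×10^20 Hz.

f = 2.92×10^20 Hz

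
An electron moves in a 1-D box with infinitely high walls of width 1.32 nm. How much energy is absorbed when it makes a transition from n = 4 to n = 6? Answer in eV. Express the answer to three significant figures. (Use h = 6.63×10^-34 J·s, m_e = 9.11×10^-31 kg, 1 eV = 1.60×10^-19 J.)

|ΔE| = 4.33 eV

E_1 = h²/(8m_eL²) = 3.462×10^-20 J.
|ΔE| = |4² − 6²|·E_1 = 20·3.462×10^-20 J = 6.924×10^-19 J = 4.33 eV.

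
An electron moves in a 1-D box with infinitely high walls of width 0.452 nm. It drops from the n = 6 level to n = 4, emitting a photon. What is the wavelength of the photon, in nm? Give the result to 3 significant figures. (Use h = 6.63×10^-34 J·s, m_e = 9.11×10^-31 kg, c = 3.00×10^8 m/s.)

λ = 33.7 nm

E_1 = h²/(8m_eL²) = 2.952×10^-19 J, so ΔE = (6² − 4²)E_1 = 5.904×10^-18 J.
λ = hc/ΔE = (6.63×10^-34·3.00×10^8)/5.904×10^-18 = 3.37×10^-8 m = 33.7 nm.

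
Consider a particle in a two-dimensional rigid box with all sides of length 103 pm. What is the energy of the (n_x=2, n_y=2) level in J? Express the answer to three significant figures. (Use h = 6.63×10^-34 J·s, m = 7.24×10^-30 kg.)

For a 2D rectangular well E = (h²/8m)·Σ n_i²/L_i² = (6.63×10^-34)²/(8·7.24×10^-30) · [2²/(103 pm)² + 2²/(103 pm)²].
Evaluating gives E = 5.72×10^-18 J.

E = 5.72×10^-18 J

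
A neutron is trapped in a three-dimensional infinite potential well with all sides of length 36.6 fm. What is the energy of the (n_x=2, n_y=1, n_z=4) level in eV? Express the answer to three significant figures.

For a 3D rectangular well E = (h²/8m_n)·Σ n_i²/L_i² = (6.626×10^-34)²/(8·1.675×10^-27) · [2²/(36.6 fm)² + 1²/(36.6 fm)² + 4²/(36.6 fm)²].
Evaluating gives E = 5.136×10^-13 J = 3.21×10^6 eV.

E = 3.21×10^6 eV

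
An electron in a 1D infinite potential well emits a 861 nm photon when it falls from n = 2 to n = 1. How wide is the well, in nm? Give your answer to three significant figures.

The photon carries ΔE = hc/λ = 6.626×10^-34·2.998×10^8/8.61×10^-7 m = 2.307×10^-19 J.
Since ΔE = (2² − 1²)E_1, E_1 = 7.690×10^-20 J, and L = h/√(8m_eE_1) = 8.85×10^-10 m = 0.885 nm.

L = 0.885 nm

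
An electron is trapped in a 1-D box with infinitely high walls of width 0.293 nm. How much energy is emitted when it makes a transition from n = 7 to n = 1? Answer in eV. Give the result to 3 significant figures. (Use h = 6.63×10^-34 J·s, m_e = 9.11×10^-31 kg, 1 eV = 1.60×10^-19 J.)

E_1 = h²/(8m_eL²) = 7.026×10^-19 J.
|ΔE| = |7² − 1²|·E_1 = 48·7.026×10^-19 J = 3.372×10^-17 J = 211 eV.

|ΔE| = 211 eV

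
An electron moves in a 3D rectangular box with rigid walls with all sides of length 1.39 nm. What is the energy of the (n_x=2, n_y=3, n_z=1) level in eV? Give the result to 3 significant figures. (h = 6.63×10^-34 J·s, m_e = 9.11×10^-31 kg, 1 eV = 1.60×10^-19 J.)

E = 2.73 eV

For a 3D rectangular well E = (h²/8m_e)·Σ n_i²/L_i² = (6.63×10^-34)²/(8·9.11×10^-31) · [2²/(1.39 nm)² + 3²/(1.39 nm)² + 1²/(1.39 nm)²].
Evaluating gives E = 4.370×10^-19 J = 2.73 eV.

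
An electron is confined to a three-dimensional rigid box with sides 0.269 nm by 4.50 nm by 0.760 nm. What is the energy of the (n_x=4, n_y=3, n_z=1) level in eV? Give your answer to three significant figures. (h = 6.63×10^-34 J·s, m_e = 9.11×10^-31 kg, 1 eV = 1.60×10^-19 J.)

E = 84.2 eV

For a 3D rectangular well E = (h²/8m_e)·Σ n_i²/L_i² = (6.63×10^-34)²/(8·9.11×10^-31) · [4²/(0.269 nm)² + 3²/(4.50 nm)² + 1²/(0.760 nm)²].
Evaluating gives E = 1.347×10^-17 J = 84.2 eV.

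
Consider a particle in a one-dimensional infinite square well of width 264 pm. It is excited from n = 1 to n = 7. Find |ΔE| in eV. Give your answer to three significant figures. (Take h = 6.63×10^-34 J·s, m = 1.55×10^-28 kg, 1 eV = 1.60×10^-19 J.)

E_1 = h²/(8mL²) = 5.086×10^-21 J.
|ΔE| = |1² − 7²|·E_1 = 48·5.086×10^-21 J = 2.441×10^-19 J = 1.53 eV.

|ΔE| = 1.53 eV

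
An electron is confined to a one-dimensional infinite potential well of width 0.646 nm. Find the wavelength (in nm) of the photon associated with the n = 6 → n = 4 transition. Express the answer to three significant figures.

λ = 68.8 nm

E_1 = h²/(8m_eL²) = 1.444×10^-19 J, so ΔE = (6² − 4²)E_1 = 2.888×10^-18 J.
λ = hc/ΔE = (6.626×10^-34·2.998×10^8)/2.888×10^-18 = 6.88×10^-8 m = 68.8 nm.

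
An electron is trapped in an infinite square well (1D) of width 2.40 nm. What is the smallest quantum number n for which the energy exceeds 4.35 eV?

E_1 = h²/(8m_eL²) = 1.046×10^-20 J = 0.06529 eV.
Need n² > 4.35/0.06529 = 66.63, i.e. n > 8.163.
The smallest integer satisfying this is n = 9.

n = 9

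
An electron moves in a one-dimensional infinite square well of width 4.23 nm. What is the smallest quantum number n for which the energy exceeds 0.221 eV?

n = 4

E_1 = h²/(8m_eL²) = 3.367×10^-21 J = 0.02102 eV.
Need n² > 0.221/0.02102 = 10.51, i.e. n > 3.242.
The smallest integer satisfying this is n = 4.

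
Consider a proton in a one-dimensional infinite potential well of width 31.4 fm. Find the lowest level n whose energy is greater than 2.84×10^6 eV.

n = 4

E_1 = h²/(8m_pL²) = 3.327×10^-14 J = 2.077×10^5 eV.
Need n² > 2.84×10^6/2.077×10^5 = 13.67, i.e. n > 3.697.
The smallest integer satisfying this is n = 4.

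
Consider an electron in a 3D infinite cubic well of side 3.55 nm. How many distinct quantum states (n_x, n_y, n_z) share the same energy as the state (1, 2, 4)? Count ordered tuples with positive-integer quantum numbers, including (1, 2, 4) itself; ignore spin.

degeneracy = 6

The level has n_x² + n_y² + n_z² = 21. The ordered positive-integer solutions are (1, 2, 4), (1, 4, 2), (2, 1, 4), (2, 4, 1), (4, 1, 2), (4, 2, 1).
That gives 6 states.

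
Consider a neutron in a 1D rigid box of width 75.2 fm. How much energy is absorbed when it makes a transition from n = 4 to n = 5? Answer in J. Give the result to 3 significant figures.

E_1 = h²/(8m_nL²) = 5.794×10^-15 J.
|ΔE| = |4² − 5²|·E_1 = 9·5.794×10^-15 J = 5.21×10^-14 J.

|ΔE| = 5.21×10^-14 J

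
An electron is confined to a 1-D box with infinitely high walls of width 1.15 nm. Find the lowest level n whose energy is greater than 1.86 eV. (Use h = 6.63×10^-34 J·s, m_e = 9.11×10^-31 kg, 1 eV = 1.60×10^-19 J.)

n = 3

E_1 = h²/(8m_eL²) = 4.561×10^-20 J = 0.2851 eV.
Need n² > 1.86/0.2851 = 6.524, i.e. n > 2.554.
The smallest integer satisfying this is n = 3.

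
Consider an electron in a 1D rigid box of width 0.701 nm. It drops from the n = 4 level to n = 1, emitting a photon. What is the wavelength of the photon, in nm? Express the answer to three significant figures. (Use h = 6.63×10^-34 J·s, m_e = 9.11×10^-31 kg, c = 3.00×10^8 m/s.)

λ = 108 nm

E_1 = h²/(8m_eL²) = 1.227×10^-19 J, so ΔE = (4² − 1²)E_1 = 1.840×10^-18 J.
λ = hc/ΔE = (6.63×10^-34·3.00×10^8)/1.840×10^-18 = 1.08×10^-7 m = 108 nm.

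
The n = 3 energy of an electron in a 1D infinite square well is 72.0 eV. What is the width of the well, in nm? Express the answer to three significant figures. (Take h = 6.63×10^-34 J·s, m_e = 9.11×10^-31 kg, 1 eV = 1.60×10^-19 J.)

From E_n = n²h²/(8m_eL²), L = n·h/√(8m_eE_n).
E_3 = 72.0 eV = 1.152×10^-17 J, so L = 3·6.63×10^-34/√(8·9.11×10^-31·1.152×10^-17) = 2.17×10^-10 m = 0.217 nm.

L = 0.217 nm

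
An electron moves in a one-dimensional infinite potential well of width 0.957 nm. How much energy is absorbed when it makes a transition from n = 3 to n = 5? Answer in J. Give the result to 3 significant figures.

E_1 = h²/(8m_eL²) = 6.578×10^-20 J.
|ΔE| = |3² − 5²|·E_1 = 16·6.578×10^-20 J = 1.05×10^-18 J.

|ΔE| = 1.05×10^-18 J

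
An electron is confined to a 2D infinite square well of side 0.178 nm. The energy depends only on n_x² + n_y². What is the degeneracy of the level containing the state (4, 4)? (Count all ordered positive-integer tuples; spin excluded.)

The level has n_x² + n_y² = 32. The ordered positive-integer solutions are (4, 4).
That gives 1 state.

degeneracy = 1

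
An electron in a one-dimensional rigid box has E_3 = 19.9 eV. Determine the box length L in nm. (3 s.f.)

L = 0.412 nm

From E_n = n²h²/(8m_eL²), L = n·h/√(8m_eE_n).
E_3 = 19.9 eV = 3.188×10^-18 J, so L = 3·6.626×10^-34/√(8·9.109×10^-31·3.188×10^-18) = 4.12×10^-10 m = 0.412 nm.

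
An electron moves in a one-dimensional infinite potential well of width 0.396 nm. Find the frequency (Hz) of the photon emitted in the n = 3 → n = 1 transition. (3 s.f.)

f = 4.64×10^15 Hz

E_1 = h²/(8m_eL²) = 3.842×10^-19 J and ΔE = (3² − 1²)E_1 = 3.074×10^-18 J.
f = ΔE/h = 3.074×10^-18/6.626×10^-34 = 4.64×10^15 Hz.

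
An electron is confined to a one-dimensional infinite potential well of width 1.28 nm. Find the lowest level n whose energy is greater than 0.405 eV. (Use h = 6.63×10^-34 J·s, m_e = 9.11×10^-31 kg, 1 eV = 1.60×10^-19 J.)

n = 2

E_1 = h²/(8m_eL²) = 3.681×10^-20 J = 0.2301 eV.
Need n² > 0.405/0.2301 = 1.760, i.e. n > 1.327.
The smallest integer satisfying this is n = 2.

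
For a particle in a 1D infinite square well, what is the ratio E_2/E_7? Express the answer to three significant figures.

0.0816

E_n ∝ n², so E_2/E_7 = 2²/7² = 4/49 = 0.0816.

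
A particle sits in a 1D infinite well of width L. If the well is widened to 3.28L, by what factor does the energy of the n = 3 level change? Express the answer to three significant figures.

E_n ∝ 1/L², so the energy scales by 1/3.28² = 0.0930.

0.0930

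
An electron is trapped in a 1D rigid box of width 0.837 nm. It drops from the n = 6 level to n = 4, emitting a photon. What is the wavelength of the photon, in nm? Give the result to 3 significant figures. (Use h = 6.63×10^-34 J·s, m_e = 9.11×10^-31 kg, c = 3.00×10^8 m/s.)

λ = 116 nm

E_1 = h²/(8m_eL²) = 8.609×10^-20 J, so ΔE = (6² − 4²)E_1 = 1.722×10^-18 J.
λ = hc/ΔE = (6.63×10^-34·3.00×10^8)/1.722×10^-18 = 1.16×10^-7 m = 116 nm.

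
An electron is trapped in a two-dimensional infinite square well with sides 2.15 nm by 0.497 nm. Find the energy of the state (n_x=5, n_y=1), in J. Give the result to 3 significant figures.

For a 2D rectangular well E = (h²/8m_e)·Σ n_i²/L_i² = (6.626×10^-34)²/(8·9.109×10^-31) · [5²/(2.15 nm)² + 1²/(0.497 nm)²].
Evaluating gives E = 5.70×10^-19 J.

E = 5.70×10^-19 J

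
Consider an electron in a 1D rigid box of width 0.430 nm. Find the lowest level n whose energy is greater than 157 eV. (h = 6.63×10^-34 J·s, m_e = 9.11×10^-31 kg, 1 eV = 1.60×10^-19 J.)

E_1 = h²/(8m_eL²) = 3.262×10^-19 J = 2.039 eV.
Need n² > 157/2.039 = 77.00, i.e. n > 8.775.
The smallest integer satisfying this is n = 9.

n = 9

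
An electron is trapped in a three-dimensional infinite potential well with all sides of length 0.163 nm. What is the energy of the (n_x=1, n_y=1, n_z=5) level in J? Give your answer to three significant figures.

E = 6.12×10^-17 J

For a 3D rectangular well E = (h²/8m_e)·Σ n_i²/L_i² = (6.626×10^-34)²/(8·9.109×10^-31) · [1²/(0.163 nm)² + 1²/(0.163 nm)² + 5²/(0.163 nm)²].
Evaluating gives E = 6.12×10^-17 J.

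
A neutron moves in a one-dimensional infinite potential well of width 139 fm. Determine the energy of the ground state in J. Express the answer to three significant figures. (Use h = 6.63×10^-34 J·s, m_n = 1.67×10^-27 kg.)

E_1 = 1.70×10^-15 J

For an infinite well E_n = n²h²/(8m_nL²), so E_1 = h²/(8m_nL²) = (6.63×10^-34)²/(8·1.67×10^-27·(1.39×10^-13 m)²) = 1.703×10^-15 J.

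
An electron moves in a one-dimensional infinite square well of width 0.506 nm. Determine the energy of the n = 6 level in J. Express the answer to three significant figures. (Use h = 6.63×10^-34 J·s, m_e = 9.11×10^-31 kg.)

E_6 = 8.48×10^-18 J

For an infinite well E_n = n²h²/(8m_eL²), so E_1 = h²/(8m_eL²) = (6.63×10^-34)²/(8·9.11×10^-31·(5.06×10^-10 m)²) = 2.356×10^-19 J.
Then E_6 = 6²·E_1 = 36·2.356×10^-19 J = 8.48×10^-18 J.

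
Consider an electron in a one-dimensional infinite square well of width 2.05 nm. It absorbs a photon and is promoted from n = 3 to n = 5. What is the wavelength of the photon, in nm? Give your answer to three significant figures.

λ = 866 nm

E_1 = h²/(8m_eL²) = 1.434×10^-20 J, so ΔE = (5² − 3²)E_1 = 2.294×10^-19 J.
λ = hc/ΔE = (6.626×10^-34·2.998×10^8)/2.294×10^-19 = 8.66×10^-7 m = 866 nm.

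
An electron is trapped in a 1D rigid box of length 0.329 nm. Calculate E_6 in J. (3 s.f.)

For an infinite well E_n = n²h²/(8m_eL²), so E_1 = h²/(8m_eL²) = (6.626×10^-34)²/(8·9.109×10^-31·(3.29×10^-10 m)²) = 5.566×10^-19 J.
Then E_6 = 6²·E_1 = 36·5.566×10^-19 J = 2.00×10^-17 J.

E_6 = 2.00×10^-17 J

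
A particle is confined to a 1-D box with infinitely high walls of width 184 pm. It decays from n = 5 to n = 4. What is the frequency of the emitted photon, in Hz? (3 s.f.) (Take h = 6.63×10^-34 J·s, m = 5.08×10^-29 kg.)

f = 4.34×10^14 Hz

E_1 = h²/(8mL²) = 3.195×10^-20 J and ΔE = (5² − 4²)E_1 = 2.876×10^-19 J.
f = ΔE/h = 2.876×10^-19/6.63×10^-34 = 4.34×10^14 Hz.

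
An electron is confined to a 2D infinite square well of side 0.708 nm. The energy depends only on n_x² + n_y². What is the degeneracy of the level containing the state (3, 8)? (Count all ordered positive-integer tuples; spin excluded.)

The level has n_x² + n_y² = 73. The ordered positive-integer solutions are (3, 8), (8, 3).
That gives 2 states.

degeneracy = 2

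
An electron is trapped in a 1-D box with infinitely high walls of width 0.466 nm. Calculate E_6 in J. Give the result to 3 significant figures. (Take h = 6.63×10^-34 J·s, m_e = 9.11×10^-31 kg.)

E_6 = 1.00×10^-17 J

For an infinite well E_n = n²h²/(8m_eL²), so E_1 = h²/(8m_eL²) = (6.63×10^-34)²/(8·9.11×10^-31·(4.66×10^-10 m)²) = 2.777×10^-19 J.
Then E_6 = 6²·E_1 = 36·2.777×10^-19 J = 1.00×10^-17 J.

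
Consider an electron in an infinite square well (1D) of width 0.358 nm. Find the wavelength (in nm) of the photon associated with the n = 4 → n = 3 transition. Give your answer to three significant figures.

λ = 60.4 nm

E_1 = h²/(8m_eL²) = 4.701×10^-19 J, so ΔE = (4² − 3²)E_1 = 3.291×10^-18 J.
λ = hc/ΔE = (6.626×10^-34·2.998×10^8)/3.291×10^-18 = 6.04×10^-8 m = 60.4 nm.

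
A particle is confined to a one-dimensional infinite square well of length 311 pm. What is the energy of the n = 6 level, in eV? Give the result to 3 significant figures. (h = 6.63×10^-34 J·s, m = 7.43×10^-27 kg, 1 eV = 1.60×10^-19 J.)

For an infinite well E_n = n²h²/(8mL²), so E_1 = h²/(8mL²) = (6.63×10^-34)²/(8·7.43×10^-27·(3.11×10^-10 m)²) = 7.646×10^-23 J.
Then E_6 = 6²·E_1 = 36·7.646×10^-23 J = 2.753×10^-21 J.
Converting, E_6 = 2.753×10^-21 J / (1.60×10^-19 J/eV) = 0.0172 eV.

E_6 = 0.0172 eV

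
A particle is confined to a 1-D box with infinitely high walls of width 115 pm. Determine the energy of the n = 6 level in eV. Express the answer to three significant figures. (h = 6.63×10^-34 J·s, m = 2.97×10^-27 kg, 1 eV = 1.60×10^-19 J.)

For an infinite well E_n = n²h²/(8mL²), so E_1 = h²/(8mL²) = (6.63×10^-34)²/(8·2.97×10^-27·(1.15×10^-10 m)²) = 1.399×10^-21 J.
Then E_6 = 6²·E_1 = 36·1.399×10^-21 J = 5.036×10^-20 J.
Converting, E_6 = 5.036×10^-20 J / (1.60×10^-19 J/eV) = 0.315 eV.

E_6 = 0.315 eV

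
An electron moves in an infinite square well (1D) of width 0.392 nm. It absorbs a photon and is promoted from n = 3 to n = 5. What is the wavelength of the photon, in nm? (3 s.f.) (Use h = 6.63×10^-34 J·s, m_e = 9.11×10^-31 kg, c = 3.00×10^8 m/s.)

E_1 = h²/(8m_eL²) = 3.925×10^-19 J, so ΔE = (5² − 3²)E_1 = 6.280×10^-18 J.
λ = hc/ΔE = (6.63×10^-34·3.00×10^8)/6.280×10^-18 = 3.17×10^-8 m = 31.7 nm.

λ = 31.7 nm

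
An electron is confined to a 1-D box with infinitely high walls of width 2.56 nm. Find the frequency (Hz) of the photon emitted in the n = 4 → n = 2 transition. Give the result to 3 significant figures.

f = 1.66×10^14 Hz

E_1 = h²/(8m_eL²) = 9.193×10^-21 J and ΔE = (4² − 2²)E_1 = 1.103×10^-19 J.
f = ΔE/h = 1.103×10^-19/6.626×10^-34 = 1.66×10^14 Hz.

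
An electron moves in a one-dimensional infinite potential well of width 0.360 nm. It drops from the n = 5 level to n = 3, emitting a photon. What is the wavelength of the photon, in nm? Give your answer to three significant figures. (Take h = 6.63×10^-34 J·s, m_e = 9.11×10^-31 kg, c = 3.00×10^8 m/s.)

E_1 = h²/(8m_eL²) = 4.654×10^-19 J, so ΔE = (5² − 3²)E_1 = 7.446×10^-18 J.
λ = hc/ΔE = (6.63×10^-34·3.00×10^8)/7.446×10^-18 = 2.67×10^-8 m = 26.7 nm.

λ = 26.7 nm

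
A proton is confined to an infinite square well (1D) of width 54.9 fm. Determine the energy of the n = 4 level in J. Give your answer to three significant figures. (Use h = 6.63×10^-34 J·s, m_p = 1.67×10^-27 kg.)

E_4 = 1.75×10^-13 J

For an infinite well E_n = n²h²/(8m_pL²), so E_1 = h²/(8m_pL²) = (6.63×10^-34)²/(8·1.67×10^-27·(5.49×10^-14 m)²) = 1.092×10^-14 J.
Then E_4 = 4²·E_1 = 16·1.092×10^-14 J = 1.75×10^-13 J.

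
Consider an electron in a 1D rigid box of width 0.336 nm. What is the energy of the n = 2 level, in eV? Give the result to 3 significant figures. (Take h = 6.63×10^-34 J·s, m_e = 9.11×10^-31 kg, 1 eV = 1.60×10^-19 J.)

For an infinite well E_n = n²h²/(8m_eL²), so E_1 = h²/(8m_eL²) = (6.63×10^-34)²/(8·9.11×10^-31·(3.36×10^-10 m)²) = 5.342×10^-19 J.
Then E_2 = 2²·E_1 = 4·5.342×10^-19 J = 2.137×10^-18 J.
Converting, E_2 = 2.137×10^-18 J / (1.60×10^-19 J/eV) = 13.4 eV.

E_2 = 13.4 eV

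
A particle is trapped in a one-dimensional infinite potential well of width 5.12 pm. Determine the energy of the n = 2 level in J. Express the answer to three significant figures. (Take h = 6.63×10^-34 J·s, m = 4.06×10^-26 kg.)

For an infinite well E_n = n²h²/(8mL²), so E_1 = h²/(8mL²) = (6.63×10^-34)²/(8·4.06×10^-26·(5.12×10^-12 m)²) = 5.163×10^-20 J.
Then E_2 = 2²·E_1 = 4·5.163×10^-20 J = 2.07×10^-19 J.

E_2 = 2.07×10^-19 J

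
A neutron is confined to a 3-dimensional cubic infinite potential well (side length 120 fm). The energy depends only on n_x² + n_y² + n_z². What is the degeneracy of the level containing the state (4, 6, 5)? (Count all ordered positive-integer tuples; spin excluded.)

The level has n_x² + n_y² + n_z² = 77. The ordered positive-integer solutions are (2, 3, 8), (2, 8, 3), (3, 2, 8), (3, 8, 2), (4, 5, 6), (4, 6, 5), (5, 4, 6), (5, 6, 4), (6, 4, 5), (6, 5, 4), (8, 2, 3), (8, 3, 2).
That gives 12 states.

degeneracy = 12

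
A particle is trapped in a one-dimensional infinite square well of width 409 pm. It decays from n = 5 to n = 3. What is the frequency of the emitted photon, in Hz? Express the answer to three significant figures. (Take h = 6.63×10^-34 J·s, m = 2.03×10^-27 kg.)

E_1 = h²/(8mL²) = 1.618×10^-22 J and ΔE = (5² − 3²)E_1 = 2.589×10^-21 J.
f = ΔE/h = 2.589×10^-21/6.63×10^-34 = 3.90×10^12 Hz.

f = 3.90×10^12 Hz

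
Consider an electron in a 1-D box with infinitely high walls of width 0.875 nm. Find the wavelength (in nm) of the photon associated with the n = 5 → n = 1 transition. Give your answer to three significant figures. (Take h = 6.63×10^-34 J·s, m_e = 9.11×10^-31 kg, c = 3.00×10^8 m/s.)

E_1 = h²/(8m_eL²) = 7.878×10^-20 J, so ΔE = (5² − 1²)E_1 = 1.891×10^-18 J.
λ = hc/ΔE = (6.63×10^-34·3.00×10^8)/1.891×10^-18 = 1.05×10^-7 m = 105 nm.

λ = 105 nm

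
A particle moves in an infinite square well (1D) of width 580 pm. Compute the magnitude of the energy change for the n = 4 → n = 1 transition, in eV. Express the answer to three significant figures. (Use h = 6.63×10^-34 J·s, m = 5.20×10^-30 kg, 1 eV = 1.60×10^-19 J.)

E_1 = h²/(8mL²) = 3.141×10^-20 J.
|ΔE| = |4² − 1²|·E_1 = 15·3.141×10^-20 J = 4.711×10^-19 J = 2.94 eV.

|ΔE| = 2.94 eV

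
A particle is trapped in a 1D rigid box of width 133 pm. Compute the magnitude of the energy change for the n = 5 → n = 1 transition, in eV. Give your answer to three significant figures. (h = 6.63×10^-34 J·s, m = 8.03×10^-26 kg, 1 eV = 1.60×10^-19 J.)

E_1 = h²/(8mL²) = 3.868×10^-23 J.
|ΔE| = |5² − 1²|·E_1 = 24·3.868×10^-23 J = 9.283×10^-22 J = 0.00580 eV.

|ΔE| = 0.00580 eV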